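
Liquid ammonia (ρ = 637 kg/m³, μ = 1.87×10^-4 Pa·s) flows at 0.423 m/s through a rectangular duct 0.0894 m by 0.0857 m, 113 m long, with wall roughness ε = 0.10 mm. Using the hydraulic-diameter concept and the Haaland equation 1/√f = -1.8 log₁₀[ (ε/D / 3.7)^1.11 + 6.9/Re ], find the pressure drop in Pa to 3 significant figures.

ΔP ≈ 1620 Pa

Hydraulic diameter D_h = 4A/P = 4·(0.0894·0.0857)/(2·(0.0894+0.0857)) = 0.03065/0.3502 = 0.08751 m.
Re = ρVD_h/μ = 637·0.423·0.08751/0.000187 = 1.261e+05.
ε/D_h = 0.0001/0.08751 = 0.00114; Haaland gives 1/√f = -1.8 log₁₀[0.000127+5.47e-05] = 6.733, so f = 0.02206.
ΔP = f(L/D_h)(ρV²/2) = 0.02206·113/0.08751·56.99 = 1623 Pa.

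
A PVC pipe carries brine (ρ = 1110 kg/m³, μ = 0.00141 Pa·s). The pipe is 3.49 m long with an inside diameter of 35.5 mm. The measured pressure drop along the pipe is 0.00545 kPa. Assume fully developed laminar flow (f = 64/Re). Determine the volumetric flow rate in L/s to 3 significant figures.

For laminar flow, f = 64/Re with Re = ρVD/μ, so Darcy-Weisbach reduces to ΔP = 32μLV/D². Solving for V: V = ΔP·D²/(32μL) = 5.45·(0.0355)²/(32·0.00141·3.49) = 0.04362 m/s.
Check: Re = ρVD/μ = 1110·0.04362·0.0355/0.00141 = 1219 < 2300, so the laminar assumption holds.
Q = V·A = 0.04362·(π/4·0.0355²) = 4.317e-05 m³/s = 0.0432 L/s.

Q ≈ 0.0432 L/s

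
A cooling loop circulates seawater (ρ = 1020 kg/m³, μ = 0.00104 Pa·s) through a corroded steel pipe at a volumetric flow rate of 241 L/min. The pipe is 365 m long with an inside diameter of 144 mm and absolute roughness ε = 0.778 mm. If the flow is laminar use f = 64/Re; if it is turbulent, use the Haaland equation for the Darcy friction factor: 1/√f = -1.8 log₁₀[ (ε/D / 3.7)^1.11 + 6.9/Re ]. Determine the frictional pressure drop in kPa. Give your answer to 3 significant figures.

Q = 241 L/min = 241/60000 = 0.004017 m³/s.
Cross-sectional area A = πD²/4 = π(0.144)²/4 = 0.01629 m²; mean velocity V = Q/A = 0.004017/0.01629 = 0.2466 m/s.
Reynolds number Re = ρVD/μ = 1020 · 0.2466 · 0.144 / 0.00104 = 3.483e+04.
Re > 4000 → turbulent. Relative roughness ε/D = 0.000778/0.144 = 0.0054. Haaland: 1/√f = -1.8 log₁₀[(0.0054/3.7)^1.11 + 6.9/3.483e+04] = -1.8 log₁₀[0.000712 + 0.000198] = 5.474, so f = 0.03338.
Darcy-Weisbach: ΔP = f(L/D)(ρV²/2) = 0.03338·(365/0.144)·(1020·0.2466²/2) = 0.03338·2535·31.02 = 2625 Pa.
ΔP = 2625 Pa = 2.62 kPa.

ΔP ≈ 2.62 kPa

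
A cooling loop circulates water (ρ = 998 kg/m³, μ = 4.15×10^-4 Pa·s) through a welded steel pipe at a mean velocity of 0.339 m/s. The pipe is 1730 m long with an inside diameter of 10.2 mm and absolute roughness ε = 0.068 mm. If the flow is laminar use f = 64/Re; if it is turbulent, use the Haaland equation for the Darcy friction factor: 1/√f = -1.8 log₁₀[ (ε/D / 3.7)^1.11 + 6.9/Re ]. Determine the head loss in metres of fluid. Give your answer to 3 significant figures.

Reynolds number Re = ρVD/μ = 998 · 0.339 · 0.0102 / 0.000415 = 8315.
Re > 4000 → turbulent. Relative roughness ε/D = 6.8e-05/0.0102 = 0.00667. Haaland: 1/√f = -1.8 log₁₀[(0.00667/3.7)^1.11 + 6.9/8315] = -1.8 log₁₀[0.000899 + 0.00083] = 4.972, so f = 0.04045.
Darcy-Weisbach: ΔP = f(L/D)(ρV²/2) = 0.04045·(1730/0.0102)·(998·0.339²/2) = 0.04045·1.696e+05·57.35 = 3.934e+05 Pa.
Head loss h_f = ΔP/(ρg) = 3.934e+05/(998·9.81) = 40.2 m.

h_f ≈ 40.2 m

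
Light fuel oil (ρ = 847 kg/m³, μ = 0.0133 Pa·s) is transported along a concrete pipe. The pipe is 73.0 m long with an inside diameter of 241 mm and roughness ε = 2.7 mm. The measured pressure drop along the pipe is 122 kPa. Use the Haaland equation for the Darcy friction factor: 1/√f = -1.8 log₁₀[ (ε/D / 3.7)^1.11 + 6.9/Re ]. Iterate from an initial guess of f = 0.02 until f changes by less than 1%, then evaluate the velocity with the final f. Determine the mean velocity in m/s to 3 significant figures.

Rearranging Darcy-Weisbach: V = √(2·ΔP·D/(f·L·ρ)). With ε/D = 0.0027/0.241 = 0.0112, iterate starting from f = 0.02:
  f = 0.02 → V = √(2·1.22e+05·0.241/(0.02·73·847)) = 6.896 m/s; Re = ρVD/μ = 1.058e+05; f → 0.03998
  f = 0.03998 → V = 4.877 m/s; Re = 7.486e+04; f → 0.04018
Converged (Δf/f < 1%). With the final f = 0.04018: V = √(2·1.22e+05·0.241/(0.04018·73·847)) = 4.865 m/s.

V ≈ 4.87 m/s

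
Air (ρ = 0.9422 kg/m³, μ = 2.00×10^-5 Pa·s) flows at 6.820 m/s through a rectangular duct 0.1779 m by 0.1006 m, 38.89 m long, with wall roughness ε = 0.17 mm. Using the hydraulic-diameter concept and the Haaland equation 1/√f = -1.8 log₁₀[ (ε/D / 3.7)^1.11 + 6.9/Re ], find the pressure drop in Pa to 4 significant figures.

ΔP ≈ 167.1 Pa

Hydraulic diameter D_h = 4A/P = 4·(0.1779·0.1006)/(2·(0.1779+0.1006)) = 0.07159/0.557 = 0.1285 m.
Re = ρVD_h/μ = 0.9422·6.82·0.1285/2e-05 = 4.129e+04.
ε/D_h = 0.00017/0.1285 = 0.00132; Haaland gives 1/√f = -1.8 log₁₀[0.000149+0.000167] = 6.3, so f = 0.0252.
ΔP = f(L/D_h)(ρV²/2) = 0.0252·38.89/0.1285·21.91 = 167.1 Pa.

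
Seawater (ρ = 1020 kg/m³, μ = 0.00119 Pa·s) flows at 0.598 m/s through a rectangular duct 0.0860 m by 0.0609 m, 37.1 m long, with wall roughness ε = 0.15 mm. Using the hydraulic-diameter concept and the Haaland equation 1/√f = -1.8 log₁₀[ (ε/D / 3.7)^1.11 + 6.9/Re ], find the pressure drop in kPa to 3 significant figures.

ΔP ≈ 2.60 kPa

Hydraulic diameter D_h = 4A/P = 4·(0.086·0.0609)/(2·(0.086+0.0609)) = 0.02095/0.2938 = 0.07131 m.
Re = ρVD_h/μ = 1020·0.598·0.07131/0.00119 = 3.655e+04.
ε/D_h = 0.00015/0.07131 = 0.0021; Haaland gives 1/√f = -1.8 log₁₀[0.00025+0.000189] = 6.044, so f = 0.02737.
ΔP = f(L/D_h)(ρV²/2) = 0.02737·37.1/0.07131·182.4 = 2598 Pa.
ΔP = 2.60 kPa.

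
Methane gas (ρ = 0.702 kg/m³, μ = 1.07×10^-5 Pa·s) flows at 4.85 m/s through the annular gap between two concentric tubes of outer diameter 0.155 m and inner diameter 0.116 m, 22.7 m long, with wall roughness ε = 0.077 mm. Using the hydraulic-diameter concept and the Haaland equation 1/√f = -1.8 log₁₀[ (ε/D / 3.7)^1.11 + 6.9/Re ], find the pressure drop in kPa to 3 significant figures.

ΔP ≈ 0.154 kPa

Hydraulic diameter D_h = 4A/P = D_o - D_i = 0.155 - 0.116 = 0.039 m.
Re = ρVD_h/μ = 0.702·4.85·0.039/1.07e-05 = 1.241e+04.
ε/D_h = 7.7e-05/0.039 = 0.00197; Haaland gives 1/√f = -1.8 log₁₀[0.000233+0.000556] = 5.585, so f = 0.03206.
ΔP = f(L/D_h)(ρV²/2) = 0.03206·22.7/0.039·8.256 = 154 Pa.
ΔP = 0.154 kPa.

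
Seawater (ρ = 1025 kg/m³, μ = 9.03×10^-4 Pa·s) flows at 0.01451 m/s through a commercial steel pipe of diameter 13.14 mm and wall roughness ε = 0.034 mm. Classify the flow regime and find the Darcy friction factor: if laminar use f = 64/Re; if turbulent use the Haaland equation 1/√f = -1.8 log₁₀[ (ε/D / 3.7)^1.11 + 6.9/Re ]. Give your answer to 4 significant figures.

f ≈ 0.2957

Re = ρVD/μ = 1025·0.01451·0.01314/0.000903 = 216.4.
Re < 2300 → laminar, so f = 64/Re = 0.2957 (roughness is irrelevant in laminar flow).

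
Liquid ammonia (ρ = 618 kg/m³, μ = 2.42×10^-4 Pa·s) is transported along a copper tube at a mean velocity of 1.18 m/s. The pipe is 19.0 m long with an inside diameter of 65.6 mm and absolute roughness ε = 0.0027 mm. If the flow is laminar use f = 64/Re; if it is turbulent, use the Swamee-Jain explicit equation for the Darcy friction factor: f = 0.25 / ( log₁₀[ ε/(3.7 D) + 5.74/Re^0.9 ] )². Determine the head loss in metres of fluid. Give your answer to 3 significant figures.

h_f ≈ 0.328 m

Reynolds number Re = ρVD/μ = 618 · 1.18 · 0.0656 / 0.000242 = 1.977e+05.
Re > 4000 → turbulent. Relative roughness ε/D = 2.7e-06/0.0656 = 4.12e-05. Swamee-Jain: f = 0.25/(log₁₀[4.12e-05/3.7 + 5.74/1.977e+05^0.9])² = 0.25/(log₁₀[1.11e-05 + 9.83e-05])² = 0.25/(-3.961)² = 0.01594.
Darcy-Weisbach: ΔP = f(L/D)(ρV²/2) = 0.01594·(19/0.0656)·(618·1.18²/2) = 0.01594·289.6·430.3 = 1986 Pa.
Head loss h_f = ΔP/(ρg) = 1986/(618·9.81) = 0.328 m.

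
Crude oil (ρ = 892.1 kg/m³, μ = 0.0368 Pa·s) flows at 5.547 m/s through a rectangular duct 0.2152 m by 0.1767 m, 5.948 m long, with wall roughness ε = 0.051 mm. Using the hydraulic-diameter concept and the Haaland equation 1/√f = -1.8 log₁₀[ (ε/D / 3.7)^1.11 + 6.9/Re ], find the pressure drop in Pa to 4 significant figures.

ΔP ≈ 10370 Pa

Hydraulic diameter D_h = 4A/P = 4·(0.2152·0.1767)/(2·(0.2152+0.1767)) = 0.1521/0.7838 = 0.1941 m.
Re = ρVD_h/μ = 892.1·5.547·0.1941/0.0368 = 2.61e+04.
ε/D_h = 5.1e-05/0.1941 = 0.000263; Haaland gives 1/√f = -1.8 log₁₀[2.48e-05+0.000264] = 6.37, so f = 0.02465.
ΔP = f(L/D_h)(ρV²/2) = 0.02465·5.948/0.1941·1.372e+04 = 1.037e+04 Pa.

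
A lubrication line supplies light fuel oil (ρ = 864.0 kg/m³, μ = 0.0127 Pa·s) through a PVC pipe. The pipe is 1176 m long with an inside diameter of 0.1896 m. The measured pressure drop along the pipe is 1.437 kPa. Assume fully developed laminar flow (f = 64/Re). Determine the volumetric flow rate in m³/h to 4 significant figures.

For laminar flow, f = 64/Re with Re = ρVD/μ, so Darcy-Weisbach reduces to ΔP = 32μLV/D². Solving for V: V = ΔP·D²/(32μL) = 1437·(0.1896)²/(32·0.0127·1176) = 0.1081 m/s.
Check: Re = ρVD/μ = 864·0.1081·0.1896/0.0127 = 1394 < 2300, so the laminar assumption holds.
Q = V·A = 0.1081·(π/4·0.1896²) = 0.003052 m³/s = 10.99 m³/h.

Q ≈ 10.99 m³/h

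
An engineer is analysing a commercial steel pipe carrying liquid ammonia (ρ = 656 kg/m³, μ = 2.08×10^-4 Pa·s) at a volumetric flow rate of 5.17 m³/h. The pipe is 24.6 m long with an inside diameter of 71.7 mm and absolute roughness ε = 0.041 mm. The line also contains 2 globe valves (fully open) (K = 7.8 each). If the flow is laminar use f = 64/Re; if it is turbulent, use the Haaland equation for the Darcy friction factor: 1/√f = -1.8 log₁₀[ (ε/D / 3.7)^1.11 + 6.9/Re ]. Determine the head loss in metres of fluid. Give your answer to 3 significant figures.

h_f ≈ 0.147 m

Q = 5.17 m³/h = 5.17/3600 = 0.001436 m³/s.
Cross-sectional area A = πD²/4 = π(0.0717)²/4 = 0.004038 m²; mean velocity V = Q/A = 0.001436/0.004038 = 0.3557 m/s.
Reynolds number Re = ρVD/μ = 656 · 0.3557 · 0.0717 / 0.000208 = 8.043e+04.
Re > 4000 → turbulent. Relative roughness ε/D = 4.1e-05/0.0717 = 0.000572. Haaland: 1/√f = -1.8 log₁₀[(0.000572/3.7)^1.11 + 6.9/8.043e+04] = -1.8 log₁₀[5.89e-05 + 8.58e-05] = 6.911, so f = 0.02093.
Total minor-loss coefficient ΣK = 2·7.8 = 15.6.
ΔP = [f·L/D + ΣK]·(ρV²/2) = [0.02093·24.6/0.0717 + 15.6]·(656·0.3557²/2) = [7.183 + 15.6]·41.49 = 945.4 Pa.
Head loss h_f = ΔP/(ρg) = 945.4/(656·9.81) = 0.147 m.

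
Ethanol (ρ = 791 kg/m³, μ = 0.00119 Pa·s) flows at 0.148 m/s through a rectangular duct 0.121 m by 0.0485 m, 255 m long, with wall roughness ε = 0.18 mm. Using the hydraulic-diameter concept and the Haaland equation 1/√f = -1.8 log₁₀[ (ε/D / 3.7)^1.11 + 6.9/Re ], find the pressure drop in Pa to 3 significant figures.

Hydraulic diameter D_h = 4A/P = 4·(0.121·0.0485)/(2·(0.121+0.0485)) = 0.02347/0.339 = 0.06924 m.
Re = ρVD_h/μ = 791·0.148·0.06924/0.00119 = 6812.
ε/D_h = 0.00018/0.06924 = 0.0026; Haaland gives 1/√f = -1.8 log₁₀[0.000316+0.00101] = 5.178, so f = 0.0373.
ΔP = f(L/D_h)(ρV²/2) = 0.0373·255/0.06924·8.663 = 1190 Pa.

ΔP ≈ 1190 Pa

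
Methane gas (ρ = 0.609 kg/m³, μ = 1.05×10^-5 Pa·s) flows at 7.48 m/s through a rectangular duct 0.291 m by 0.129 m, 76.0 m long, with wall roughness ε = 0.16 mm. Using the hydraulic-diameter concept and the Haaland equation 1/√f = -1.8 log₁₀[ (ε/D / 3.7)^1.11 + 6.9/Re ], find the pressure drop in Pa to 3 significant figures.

ΔP ≈ 161 Pa

Hydraulic diameter D_h = 4A/P = 4·(0.291·0.129)/(2·(0.291+0.129)) = 0.1502/0.84 = 0.1788 m.
Re = ρVD_h/μ = 0.609·7.48·0.1788/1.05e-05 = 7.755e+04.
ε/D_h = 0.00016/0.1788 = 0.000895; Haaland gives 1/√f = -1.8 log₁₀[9.68e-05+8.9e-05] = 6.716, so f = 0.02217.
ΔP = f(L/D_h)(ρV²/2) = 0.02217·76/0.1788·17.04 = 160.6 Pa.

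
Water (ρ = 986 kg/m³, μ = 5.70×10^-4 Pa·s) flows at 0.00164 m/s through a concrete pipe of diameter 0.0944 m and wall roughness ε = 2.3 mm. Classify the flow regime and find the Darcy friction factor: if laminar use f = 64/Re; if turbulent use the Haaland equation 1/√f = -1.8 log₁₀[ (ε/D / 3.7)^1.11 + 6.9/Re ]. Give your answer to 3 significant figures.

Re = ρVD/μ = 986·0.00164·0.0944/0.00057 = 267.8.
Re < 2300 → laminar, so f = 64/Re = 0.239 (roughness is irrelevant in laminar flow).

f ≈ 0.239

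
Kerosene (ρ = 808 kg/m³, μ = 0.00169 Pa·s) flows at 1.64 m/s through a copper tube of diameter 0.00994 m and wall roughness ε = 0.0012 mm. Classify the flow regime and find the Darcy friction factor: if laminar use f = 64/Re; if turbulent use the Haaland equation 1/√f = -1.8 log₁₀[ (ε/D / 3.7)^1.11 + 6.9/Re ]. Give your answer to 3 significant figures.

Re = ρVD/μ = 808·1.64·0.00994/0.00169 = 7794.
Re > 4000 → turbulent. ε/D = 1.2e-06/0.00994 = 0.000121; Haaland: 1/√f = -1.8 log₁₀[1.05e-05 + 0.000885] = 5.486, so f = 0.03323.

f ≈ 0.0332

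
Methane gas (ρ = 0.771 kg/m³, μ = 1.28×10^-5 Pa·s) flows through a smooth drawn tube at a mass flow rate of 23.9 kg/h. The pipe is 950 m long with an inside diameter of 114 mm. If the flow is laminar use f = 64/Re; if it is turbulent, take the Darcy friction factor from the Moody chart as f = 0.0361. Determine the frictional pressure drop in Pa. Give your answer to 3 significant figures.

ṁ = 23.9 kg/h = 23.9/3600 = 0.006639 kg/s.
A = πD²/4 = π(0.114)²/4 = 0.01021 m²; mean velocity V = ṁ/(ρA) = 0.006639/(0.771 · 0.01021) = 0.8436 m/s.
Reynolds number Re = ρVD/μ = 0.771 · 0.8436 · 0.114 / 1.28e-05 = 5793.
Re > 4000 → turbulent; use the Moody-chart value f = 0.0361.
Darcy-Weisbach: ΔP = f(L/D)(ρV²/2) = 0.0361·(950/0.114)·(0.771·0.8436²/2) = 0.0361·8333·0.2744 = 82.53 Pa.

ΔP ≈ 82.5 Pa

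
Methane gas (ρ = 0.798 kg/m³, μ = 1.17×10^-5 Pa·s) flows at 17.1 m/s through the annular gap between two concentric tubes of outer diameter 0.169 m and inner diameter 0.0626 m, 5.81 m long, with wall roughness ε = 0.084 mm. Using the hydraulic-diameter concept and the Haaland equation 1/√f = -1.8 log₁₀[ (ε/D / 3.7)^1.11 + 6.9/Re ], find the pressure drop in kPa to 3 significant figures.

ΔP ≈ 0.132 kPa

Hydraulic diameter D_h = 4A/P = D_o - D_i = 0.169 - 0.0626 = 0.1064 m.
Re = ρVD_h/μ = 0.798·17.1·0.1064/1.17e-05 = 1.241e+05.
ε/D_h = 8.4e-05/0.1064 = 0.000789; Haaland gives 1/√f = -1.8 log₁₀[8.42e-05+5.56e-05] = 6.938, so f = 0.02077.
ΔP = f(L/D_h)(ρV²/2) = 0.02077·5.81/0.1064·116.7 = 132.4 Pa.
ΔP = 0.132 kPa.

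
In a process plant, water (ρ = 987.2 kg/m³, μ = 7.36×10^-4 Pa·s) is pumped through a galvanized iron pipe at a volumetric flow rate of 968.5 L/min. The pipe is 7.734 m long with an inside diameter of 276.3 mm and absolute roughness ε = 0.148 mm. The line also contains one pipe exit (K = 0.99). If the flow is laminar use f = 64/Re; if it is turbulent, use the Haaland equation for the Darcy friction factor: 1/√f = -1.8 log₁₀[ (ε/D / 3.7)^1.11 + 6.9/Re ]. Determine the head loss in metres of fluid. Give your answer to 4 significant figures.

h_f ≈ 0.005748 m

Q = 968.5 L/min = 968.5/60000 = 0.01614 m³/s.
Cross-sectional area A = πD²/4 = π(0.2763)²/4 = 0.05996 m²; mean velocity V = Q/A = 0.01614/0.05996 = 0.2692 m/s.
Reynolds number Re = ρVD/μ = 987.2 · 0.2692 · 0.2763 / 0.000736 = 9.977e+04.
Re > 4000 → turbulent. Relative roughness ε/D = 0.000148/0.2763 = 0.000536. Haaland: 1/√f = -1.8 log₁₀[(0.000536/3.7)^1.11 + 6.9/9.977e+04] = -1.8 log₁₀[5.47e-05 + 6.92e-05] = 7.032, so f = 0.02022.
Total minor-loss coefficient ΣK = 1·0.99 = 0.99.
ΔP = [f·L/D + ΣK]·(ρV²/2) = [0.02022·7.734/0.2763 + 0.99]·(987.2·0.2692²/2) = [0.566 + 0.99]·35.77 = 55.66 Pa.
Head loss h_f = ΔP/(ρg) = 55.66/(987.2·9.81) = 0.005748 m.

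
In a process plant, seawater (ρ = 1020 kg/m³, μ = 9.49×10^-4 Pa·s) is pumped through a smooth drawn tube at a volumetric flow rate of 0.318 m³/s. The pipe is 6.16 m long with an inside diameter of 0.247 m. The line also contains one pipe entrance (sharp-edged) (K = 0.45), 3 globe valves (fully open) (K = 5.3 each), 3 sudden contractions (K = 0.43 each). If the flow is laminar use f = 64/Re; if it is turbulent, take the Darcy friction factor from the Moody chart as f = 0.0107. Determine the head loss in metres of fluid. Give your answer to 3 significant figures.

h_f ≈ 40.2 m

Cross-sectional area A = πD²/4 = π(0.247)²/4 = 0.04792 m²; mean velocity V = Q/A = 0.318/0.04792 = 6.637 m/s.
Reynolds number Re = ρVD/μ = 1020 · 6.637 · 0.247 / 0.000949 = 1.762e+06.
Re > 4000 → turbulent; use the Moody-chart value f = 0.0107.
Total minor-loss coefficient ΣK = 1·0.45 + 3·5.3 + 3·0.43 = 17.6.
ΔP = [f·L/D + ΣK]·(ρV²/2) = [0.0107·6.16/0.247 + 17.6]·(1020·6.637²/2) = [0.2669 + 17.6]·2.246e+04 = 4.022e+05 Pa.
Head loss h_f = ΔP/(ρg) = 4.022e+05/(1020·9.81) = 40.2 m.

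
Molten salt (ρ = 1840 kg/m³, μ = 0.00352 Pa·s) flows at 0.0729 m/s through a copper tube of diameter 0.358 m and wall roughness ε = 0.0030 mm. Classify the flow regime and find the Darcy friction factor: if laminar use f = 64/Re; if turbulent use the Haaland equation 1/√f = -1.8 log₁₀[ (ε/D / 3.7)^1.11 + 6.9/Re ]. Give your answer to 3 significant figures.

Re = ρVD/μ = 1840·0.0729·0.358/0.00352 = 1.364e+04.
Re > 4000 → turbulent. ε/D = 3e-06/0.358 = 8.38e-06; Haaland: 1/√f = -1.8 log₁₀[5.42e-07 + 0.000506] = 5.932, so f = 0.02842.

f ≈ 0.0284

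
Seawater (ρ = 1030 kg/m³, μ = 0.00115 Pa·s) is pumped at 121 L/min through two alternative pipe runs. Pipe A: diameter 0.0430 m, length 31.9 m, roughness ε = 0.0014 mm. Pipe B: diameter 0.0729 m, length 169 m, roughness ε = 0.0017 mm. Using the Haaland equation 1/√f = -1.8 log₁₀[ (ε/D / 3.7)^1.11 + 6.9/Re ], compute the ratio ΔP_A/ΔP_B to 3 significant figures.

Pipe A: V = Q/A = 0.002017/0.001452 = 1.389 m/s; Re = 5.348e+04; ε/D = 3.26e-05; Haaland → f = 0.02049; ΔP_A = f(L/D)(ρV²/2) = 1.51e+04 Pa.
Pipe B: V = Q/A = 0.002017/0.004174 = 0.4832 m/s; Re = 3.155e+04; ε/D = 2.33e-05; Haaland → f = 0.02308; ΔP_B = f(L/D)(ρV²/2) = 6433 Pa.
ΔP_A/ΔP_B = 1.51e+04/6433 = 2.35.

ΔP_A/ΔP_B ≈ 2.35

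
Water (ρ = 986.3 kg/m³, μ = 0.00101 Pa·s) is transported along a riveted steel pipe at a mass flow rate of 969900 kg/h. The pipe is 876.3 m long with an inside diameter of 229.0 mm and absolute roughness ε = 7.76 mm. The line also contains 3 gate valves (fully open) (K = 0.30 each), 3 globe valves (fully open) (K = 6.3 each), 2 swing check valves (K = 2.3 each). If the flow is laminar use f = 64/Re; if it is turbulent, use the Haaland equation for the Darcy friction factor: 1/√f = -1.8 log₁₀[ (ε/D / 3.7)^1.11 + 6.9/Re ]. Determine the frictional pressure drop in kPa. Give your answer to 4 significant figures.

ΔP ≈ 5536 kPa

ṁ = 969900 kg/h = 969900/3600 = 269.4 kg/s.
A = πD²/4 = π(0.229)²/4 = 0.04119 m²; mean velocity V = ṁ/(ρA) = 269.4/(986.3 · 0.04119) = 6.632 m/s.
Reynolds number Re = ρVD/μ = 986.3 · 6.632 · 0.229 / 0.00101 = 1.483e+06.
Re > 4000 → turbulent. Relative roughness ε/D = 0.00776/0.229 = 0.0339. Haaland: 1/√f = -1.8 log₁₀[(0.0339/3.7)^1.11 + 6.9/1.483e+06] = -1.8 log₁₀[0.00547 + 4.65e-06] = 4.072, so f = 0.06032.
Total minor-loss coefficient ΣK = 3·0.3 + 3·6.3 + 2·2.3 = 24.4.
ΔP = [f·L/D + ΣK]·(ρV²/2) = [0.06032·876.3/0.229 + 24.4]·(986.3·6.632²/2) = [230.8 + 24.4]·2.169e+04 = 5.536e+06 Pa.
ΔP = 5.536e+06 Pa = 5536 kPa.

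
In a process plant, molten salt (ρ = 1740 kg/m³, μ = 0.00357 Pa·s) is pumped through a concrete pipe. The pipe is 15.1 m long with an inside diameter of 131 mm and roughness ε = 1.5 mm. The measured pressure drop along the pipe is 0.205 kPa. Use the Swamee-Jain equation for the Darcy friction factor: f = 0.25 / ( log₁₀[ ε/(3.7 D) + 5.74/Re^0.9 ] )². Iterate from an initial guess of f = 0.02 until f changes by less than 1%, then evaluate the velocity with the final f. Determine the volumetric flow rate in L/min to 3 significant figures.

Rearranging Darcy-Weisbach: V = √(2·ΔP·D/(f·L·ρ)). With ε/D = 0.0015/0.131 = 0.0115, iterate starting from f = 0.02:
  f = 0.02 → V = √(2·205·0.131/(0.02·15.1·1740)) = 0.3197 m/s; Re = ρVD/μ = 2.041e+04; f → 0.04289
  f = 0.04289 → V = 0.2183 m/s; Re = 1.394e+04; f → 0.04412
  f = 0.04412 → V = 0.2153 m/s; Re = 1.374e+04; f → 0.04417
Converged (Δf/f < 1%). With the final f = 0.04417: V = √(2·205·0.131/(0.04417·15.1·1740)) = 0.2151 m/s.
Q = V·A = 0.2151·(π/4·0.131²) = 0.0029 m³/s = 174 L/min.

Q ≈ 174 L/min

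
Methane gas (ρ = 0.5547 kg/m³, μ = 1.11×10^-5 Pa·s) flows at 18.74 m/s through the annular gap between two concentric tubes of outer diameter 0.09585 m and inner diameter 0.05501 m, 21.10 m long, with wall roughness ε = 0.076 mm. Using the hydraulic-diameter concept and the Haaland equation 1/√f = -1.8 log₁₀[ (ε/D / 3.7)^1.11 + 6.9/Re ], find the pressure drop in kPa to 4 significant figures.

Hydraulic diameter D_h = 4A/P = D_o - D_i = 0.09585 - 0.05501 = 0.04084 m.
Re = ρVD_h/μ = 0.5547·18.74·0.04084/1.11e-05 = 3.825e+04.
ε/D_h = 7.6e-05/0.04084 = 0.00186; Haaland gives 1/√f = -1.8 log₁₀[0.000218+0.00018] = 6.119, so f = 0.02671.
ΔP = f(L/D_h)(ρV²/2) = 0.02671·21.1/0.04084·97.4 = 1344 Pa.
ΔP = 1.344 kPa.

ΔP ≈ 1.344 kPa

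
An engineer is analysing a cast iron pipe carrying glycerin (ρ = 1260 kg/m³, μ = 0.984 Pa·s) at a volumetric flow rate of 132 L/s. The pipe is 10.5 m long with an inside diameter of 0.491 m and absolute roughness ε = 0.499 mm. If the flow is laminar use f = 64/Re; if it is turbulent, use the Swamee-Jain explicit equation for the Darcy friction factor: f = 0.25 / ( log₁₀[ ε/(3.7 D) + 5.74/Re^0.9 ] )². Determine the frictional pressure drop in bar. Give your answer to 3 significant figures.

ΔP ≈ 0.00956 bar

Q = 132 L/s = 132/1000 = 0.132 m³/s.
Cross-sectional area A = πD²/4 = π(0.491)²/4 = 0.1893 m²; mean velocity V = Q/A = 0.132/0.1893 = 0.6971 m/s.
Reynolds number Re = ρVD/μ = 1260 · 0.6971 · 0.491 / 0.984 = 438.3.
Re < 2300 → laminar flow, so f = 64/Re = 64/438.3 = 0.146 (the turbulent correlation is not needed).
Darcy-Weisbach: ΔP = f(L/D)(ρV²/2) = 0.146·(10.5/0.491)·(1260·0.6971²/2) = 0.146·21.38·306.2 = 956.1 Pa.
ΔP = 956.1 Pa = 0.00956 bar.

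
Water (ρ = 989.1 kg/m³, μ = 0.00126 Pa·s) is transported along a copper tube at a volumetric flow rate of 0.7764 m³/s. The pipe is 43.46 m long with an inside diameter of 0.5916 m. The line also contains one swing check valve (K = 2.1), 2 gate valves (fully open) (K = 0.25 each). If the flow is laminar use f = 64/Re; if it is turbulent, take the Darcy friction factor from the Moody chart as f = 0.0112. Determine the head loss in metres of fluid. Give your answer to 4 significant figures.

Cross-sectional area A = πD²/4 = π(0.5916)²/4 = 0.2749 m²; mean velocity V = Q/A = 0.7764/0.2749 = 2.824 m/s.
Reynolds number Re = ρVD/μ = 989.1 · 2.824 · 0.5916 / 0.00126 = 1.312e+06.
Re > 4000 → turbulent; use the Moody-chart value f = 0.0112.
Total minor-loss coefficient ΣK = 1·2.1 + 2·0.25 = 2.6.
ΔP = [f·L/D + ΣK]·(ρV²/2) = [0.0112·43.46/0.5916 + 2.6]·(989.1·2.824²/2) = [0.8228 + 2.6]·3945 = 1.35e+04 Pa.
Head loss h_f = ΔP/(ρg) = 1.35e+04/(989.1·9.81) = 1.392 m.

h_f ≈ 1.392 m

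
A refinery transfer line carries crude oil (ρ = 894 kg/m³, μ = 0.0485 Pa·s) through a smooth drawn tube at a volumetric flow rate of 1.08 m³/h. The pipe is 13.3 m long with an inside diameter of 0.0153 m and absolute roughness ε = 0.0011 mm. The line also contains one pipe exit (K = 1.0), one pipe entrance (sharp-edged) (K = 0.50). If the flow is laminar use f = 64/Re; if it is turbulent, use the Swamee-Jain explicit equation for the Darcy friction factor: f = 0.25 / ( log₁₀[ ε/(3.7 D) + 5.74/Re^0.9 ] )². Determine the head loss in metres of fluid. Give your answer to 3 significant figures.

h_f ≈ 16.6 m

Q = 1.08 m³/h = 1.08/3600 = 0.0003 m³/s.
Cross-sectional area A = πD²/4 = π(0.0153)²/4 = 0.0001839 m²; mean velocity V = Q/A = 0.0003/0.0001839 = 1.632 m/s.
Reynolds number Re = ρVD/μ = 894 · 1.632 · 0.0153 / 0.0485 = 460.2.
Re < 2300 → laminar flow, so f = 64/Re = 64/460.2 = 0.1391 (the turbulent correlation is not needed).
Total minor-loss coefficient ΣK = 1·1 + 1·0.5 = 1.5.
ΔP = [f·L/D + ΣK]·(ρV²/2) = [0.1391·13.3/0.0153 + 1.5]·(894·1.632²/2) = [120.9 + 1.5]·1190 = 1.457e+05 Pa.
Head loss h_f = ΔP/(ρg) = 1.457e+05/(894·9.81) = 16.6 m.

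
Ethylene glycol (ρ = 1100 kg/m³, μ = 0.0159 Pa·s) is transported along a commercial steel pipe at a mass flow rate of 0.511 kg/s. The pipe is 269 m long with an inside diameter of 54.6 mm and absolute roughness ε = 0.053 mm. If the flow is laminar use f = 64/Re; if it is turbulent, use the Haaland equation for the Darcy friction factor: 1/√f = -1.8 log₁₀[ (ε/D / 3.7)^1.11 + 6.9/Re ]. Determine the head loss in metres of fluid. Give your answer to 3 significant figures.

A = πD²/4 = π(0.0546)²/4 = 0.002341 m²; mean velocity V = ṁ/(ρA) = 0.511/(1100 · 0.002341) = 0.1984 m/s.
Reynolds number Re = ρVD/μ = 1100 · 0.1984 · 0.0546 / 0.0159 = 749.4.
Re < 2300 → laminar flow, so f = 64/Re = 64/749.4 = 0.0854 (the turbulent correlation is not needed).
Darcy-Weisbach: ΔP = f(L/D)(ρV²/2) = 0.0854·(269/0.0546)·(1100·0.1984²/2) = 0.0854·4927·21.65 = 9109 Pa.
Head loss h_f = ΔP/(ρg) = 9109/(1100·9.81) = 0.844 m.

h_f ≈ 0.844 m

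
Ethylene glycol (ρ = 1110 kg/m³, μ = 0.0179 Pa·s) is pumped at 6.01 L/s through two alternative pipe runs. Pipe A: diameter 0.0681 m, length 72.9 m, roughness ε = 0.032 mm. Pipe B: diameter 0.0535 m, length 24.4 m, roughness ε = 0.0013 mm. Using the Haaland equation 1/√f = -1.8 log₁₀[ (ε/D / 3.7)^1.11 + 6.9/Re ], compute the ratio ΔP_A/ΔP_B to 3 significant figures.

Pipe A: V = Q/A = 0.00601/0.003642 = 1.65 m/s; Re = 6968; ε/D = 0.00047; Haaland → f = 0.03466; ΔP_A = f(L/D)(ρV²/2) = 5.607e+04 Pa.
Pipe B: V = Q/A = 0.00601/0.002248 = 2.673 m/s; Re = 8870; ε/D = 2.43e-05; Haaland → f = 0.03195; ΔP_B = f(L/D)(ρV²/2) = 5.78e+04 Pa.
ΔP_A/ΔP_B = 5.607e+04/5.78e+04 = 0.970.

ΔP_A/ΔP_B ≈ 0.970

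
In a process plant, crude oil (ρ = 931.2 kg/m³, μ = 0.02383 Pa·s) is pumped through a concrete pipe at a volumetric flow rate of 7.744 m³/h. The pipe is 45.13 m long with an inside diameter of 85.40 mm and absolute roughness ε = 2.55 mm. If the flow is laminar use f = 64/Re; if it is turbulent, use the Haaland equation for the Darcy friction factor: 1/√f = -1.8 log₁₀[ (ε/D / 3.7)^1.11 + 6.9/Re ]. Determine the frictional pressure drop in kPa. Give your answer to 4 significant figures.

Q = 7.744 m³/h = 7.744/3600 = 0.002151 m³/s.
Cross-sectional area A = πD²/4 = π(0.0854)²/4 = 0.005728 m²; mean velocity V = Q/A = 0.002151/0.005728 = 0.3755 m/s.
Reynolds number Re = ρVD/μ = 931.2 · 0.3755 · 0.0854 / 0.0238 = 1253.
Re < 2300 → laminar flow, so f = 64/Re = 64/1253 = 0.05107 (the turbulent correlation is not needed).
Darcy-Weisbach: ΔP = f(L/D)(ρV²/2) = 0.05107·(45.13/0.0854)·(931.2·0.3755²/2) = 0.05107·528.5·65.66 = 1772 Pa.
ΔP = 1772 Pa = 1.772 kPa.

ΔP ≈ 1.772 kPa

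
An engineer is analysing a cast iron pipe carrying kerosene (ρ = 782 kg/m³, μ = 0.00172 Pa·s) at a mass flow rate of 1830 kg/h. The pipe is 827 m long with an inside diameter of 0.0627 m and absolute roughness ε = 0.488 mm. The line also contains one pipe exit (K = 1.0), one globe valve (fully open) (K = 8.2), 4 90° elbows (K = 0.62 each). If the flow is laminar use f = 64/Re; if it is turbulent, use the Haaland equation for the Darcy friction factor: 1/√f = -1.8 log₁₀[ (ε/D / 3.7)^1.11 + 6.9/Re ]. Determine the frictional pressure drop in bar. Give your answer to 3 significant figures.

ΔP ≈ 0.102 bar

ṁ = 1830 kg/h = 1830/3600 = 0.5083 kg/s.
A = πD²/4 = π(0.0627)²/4 = 0.003088 m²; mean velocity V = ṁ/(ρA) = 0.5083/(782 · 0.003088) = 0.2105 m/s.
Reynolds number Re = ρVD/μ = 782 · 0.2105 · 0.0627 / 0.00172 = 6002.
Re > 4000 → turbulent. Relative roughness ε/D = 0.000488/0.0627 = 0.00778. Haaland: 1/√f = -1.8 log₁₀[(0.00778/3.7)^1.11 + 6.9/6002] = -1.8 log₁₀[0.00107 + 0.00115] = 4.777, so f = 0.04381.
Total minor-loss coefficient ΣK = 1·1 + 1·8.2 + 4·0.62 = 11.7.
ΔP = [f·L/D + ΣK]·(ρV²/2) = [0.04381·827/0.0627 + 11.7]·(782·0.2105²/2) = [577.9 + 11.7]·17.33 = 1.022e+04 Pa.
ΔP = 1.022e+04 Pa = 0.102 bar.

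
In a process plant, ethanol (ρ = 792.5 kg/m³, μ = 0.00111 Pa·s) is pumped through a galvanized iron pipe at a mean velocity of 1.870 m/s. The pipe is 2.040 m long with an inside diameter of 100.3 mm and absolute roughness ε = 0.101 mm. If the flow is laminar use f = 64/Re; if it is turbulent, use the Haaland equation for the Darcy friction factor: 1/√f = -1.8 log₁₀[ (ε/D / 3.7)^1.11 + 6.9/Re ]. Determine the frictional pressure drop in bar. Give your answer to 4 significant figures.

Reynolds number Re = ρVD/μ = 792.5 · 1.87 · 0.1003 / 0.00111 = 1.339e+05.
Re > 4000 → turbulent. Relative roughness ε/D = 0.000101/0.1003 = 0.00101. Haaland: 1/√f = -1.8 log₁₀[(0.00101/3.7)^1.11 + 6.9/1.339e+05] = -1.8 log₁₀[0.00011 + 5.15e-05] = 6.824, so f = 0.02148.
Darcy-Weisbach: ΔP = f(L/D)(ρV²/2) = 0.02148·(2.04/0.1003)·(792.5·1.87²/2) = 0.02148·20.34·1386 = 605.3 Pa.
ΔP = 605.3 Pa = 0.006053 bar.

ΔP ≈ 0.006053 bar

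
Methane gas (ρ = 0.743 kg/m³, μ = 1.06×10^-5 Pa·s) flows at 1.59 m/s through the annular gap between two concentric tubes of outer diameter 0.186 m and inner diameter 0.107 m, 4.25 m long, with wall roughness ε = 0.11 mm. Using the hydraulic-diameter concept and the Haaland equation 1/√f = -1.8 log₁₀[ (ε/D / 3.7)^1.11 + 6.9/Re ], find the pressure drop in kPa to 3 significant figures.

Hydraulic diameter D_h = 4A/P = D_o - D_i = 0.186 - 0.107 = 0.079 m.
Re = ρVD_h/μ = 0.743·1.59·0.079/1.06e-05 = 8805.
ε/D_h = 0.00011/0.079 = 0.00139; Haaland gives 1/√f = -1.8 log₁₀[0.000158+0.000784] = 5.447, so f = 0.03371.
ΔP = f(L/D_h)(ρV²/2) = 0.03371·4.25/0.079·0.9392 = 1.703 Pa.
ΔP = 0.00170 kPa.

ΔP ≈ 0.00170 kPa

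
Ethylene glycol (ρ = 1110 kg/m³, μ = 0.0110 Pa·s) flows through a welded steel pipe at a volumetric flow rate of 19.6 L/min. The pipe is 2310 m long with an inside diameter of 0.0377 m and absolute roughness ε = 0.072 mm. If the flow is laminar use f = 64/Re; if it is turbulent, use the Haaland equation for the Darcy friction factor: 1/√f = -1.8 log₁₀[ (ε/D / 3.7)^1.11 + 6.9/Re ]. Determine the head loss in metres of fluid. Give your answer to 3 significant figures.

h_f ≈ 15.4 m

Q = 19.6 L/min = 19.6/60000 = 0.0003267 m³/s.
Cross-sectional area A = πD²/4 = π(0.0377)²/4 = 0.001116 m²; mean velocity V = Q/A = 0.0003267/0.001116 = 0.2926 m/s.
Reynolds number Re = ρVD/μ = 1110 · 0.2926 · 0.0377 / 0.011 = 1113.
Re < 2300 → laminar flow, so f = 64/Re = 64/1113 = 0.05749 (the turbulent correlation is not needed).
Darcy-Weisbach: ΔP = f(L/D)(ρV²/2) = 0.05749·(2310/0.0377)·(1110·0.2926²/2) = 0.05749·6.127e+04·47.53 = 1.674e+05 Pa.
Head loss h_f = ΔP/(ρg) = 1.674e+05/(1110·9.81) = 15.4 m.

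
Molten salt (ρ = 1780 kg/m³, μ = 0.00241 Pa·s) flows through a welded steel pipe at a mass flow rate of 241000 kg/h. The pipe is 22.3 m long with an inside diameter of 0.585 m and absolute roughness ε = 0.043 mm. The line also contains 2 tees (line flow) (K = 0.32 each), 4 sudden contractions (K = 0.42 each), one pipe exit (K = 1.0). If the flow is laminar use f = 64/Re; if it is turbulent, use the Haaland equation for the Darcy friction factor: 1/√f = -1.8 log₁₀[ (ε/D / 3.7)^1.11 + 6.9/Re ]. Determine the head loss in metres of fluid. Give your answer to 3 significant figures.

h_f ≈ 0.00408 m

ṁ = 241000 kg/h = 241000/3600 = 66.94 kg/s.
A = πD²/4 = π(0.585)²/4 = 0.2688 m²; mean velocity V = ṁ/(ρA) = 66.94/(1780 · 0.2688) = 0.1399 m/s.
Reynolds number Re = ρVD/μ = 1780 · 0.1399 · 0.585 / 0.00241 = 6.046e+04.
Re > 4000 → turbulent. Relative roughness ε/D = 4.3e-05/0.585 = 7.35e-05. Haaland: 1/√f = -1.8 log₁₀[(7.35e-05/3.7)^1.11 + 6.9/6.046e+04] = -1.8 log₁₀[6.04e-06 + 0.000114] = 7.056, so f = 0.02008.
Total minor-loss coefficient ΣK = 2·0.32 + 4·0.42 + 1·1 = 3.32.
ΔP = [f·L/D + ΣK]·(ρV²/2) = [0.02008·22.3/0.585 + 3.32]·(1780·0.1399²/2) = [0.7656 + 3.32]·17.43 = 71.19 Pa.
Head loss h_f = ΔP/(ρg) = 71.19/(1780·9.81) = 0.00408 m.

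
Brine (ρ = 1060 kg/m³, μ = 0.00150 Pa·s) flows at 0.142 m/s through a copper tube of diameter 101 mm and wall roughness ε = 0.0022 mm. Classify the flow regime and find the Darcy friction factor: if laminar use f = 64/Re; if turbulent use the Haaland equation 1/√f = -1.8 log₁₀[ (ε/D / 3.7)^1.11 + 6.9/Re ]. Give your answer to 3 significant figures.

f ≈ 0.0308

Re = ρVD/μ = 1060·0.142·0.101/0.0015 = 1.014e+04.
Re > 4000 → turbulent. ε/D = 2.2e-06/0.101 = 2.18e-05; Haaland: 1/√f = -1.8 log₁₀[1.57e-06 + 0.000681] = 5.699, so f = 0.03079.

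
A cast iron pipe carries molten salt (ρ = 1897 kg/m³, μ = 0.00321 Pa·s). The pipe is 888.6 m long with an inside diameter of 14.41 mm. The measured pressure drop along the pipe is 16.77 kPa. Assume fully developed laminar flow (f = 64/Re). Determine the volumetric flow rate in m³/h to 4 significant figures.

For laminar flow, f = 64/Re with Re = ρVD/μ, so Darcy-Weisbach reduces to ΔP = 32μLV/D². Solving for V: V = ΔP·D²/(32μL) = 1.677e+04·(0.01441)²/(32·0.00321·888.6) = 0.03815 m/s.
Check: Re = ρVD/μ = 1897·0.03815·0.01441/0.00321 = 324.9 < 2300, so the laminar assumption holds.
Q = V·A = 0.03815·(π/4·0.01441²) = 6.222e-06 m³/s = 0.02240 m³/h.

Q ≈ 0.02240 m³/h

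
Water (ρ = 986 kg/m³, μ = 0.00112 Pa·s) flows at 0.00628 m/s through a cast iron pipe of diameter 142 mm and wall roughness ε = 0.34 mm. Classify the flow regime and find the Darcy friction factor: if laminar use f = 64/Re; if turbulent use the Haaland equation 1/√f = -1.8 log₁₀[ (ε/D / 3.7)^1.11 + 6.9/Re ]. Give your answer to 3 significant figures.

f ≈ 0.0815

Re = ρVD/μ = 986·0.00628·0.142/0.00112 = 785.1.
Re < 2300 → laminar, so f = 64/Re = 0.08152 (roughness is irrelevant in laminar flow).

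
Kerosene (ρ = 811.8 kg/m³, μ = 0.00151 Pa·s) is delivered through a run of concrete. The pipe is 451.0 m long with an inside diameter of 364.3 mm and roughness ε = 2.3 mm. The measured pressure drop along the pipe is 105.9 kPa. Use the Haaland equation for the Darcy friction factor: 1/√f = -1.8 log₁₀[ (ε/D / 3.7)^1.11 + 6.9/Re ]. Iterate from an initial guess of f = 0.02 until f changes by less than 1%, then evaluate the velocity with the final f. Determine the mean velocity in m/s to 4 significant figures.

Rearranging Darcy-Weisbach: V = √(2·ΔP·D/(f·L·ρ)). With ε/D = 0.0023/0.3643 = 0.00631, iterate starting from f = 0.02:
  f = 0.02 → V = √(2·1.059e+05·0.3643/(0.02·451·811.8)) = 3.246 m/s; Re = ρVD/μ = 6.358e+05; f → 0.03281
  f = 0.03281 → V = 2.534 m/s; Re = 4.963e+05; f → 0.03285
Converged (Δf/f < 1%). With the final f = 0.03285: V = √(2·1.059e+05·0.3643/(0.03285·451·811.8)) = 2.533 m/s.

V ≈ 2.533 m/s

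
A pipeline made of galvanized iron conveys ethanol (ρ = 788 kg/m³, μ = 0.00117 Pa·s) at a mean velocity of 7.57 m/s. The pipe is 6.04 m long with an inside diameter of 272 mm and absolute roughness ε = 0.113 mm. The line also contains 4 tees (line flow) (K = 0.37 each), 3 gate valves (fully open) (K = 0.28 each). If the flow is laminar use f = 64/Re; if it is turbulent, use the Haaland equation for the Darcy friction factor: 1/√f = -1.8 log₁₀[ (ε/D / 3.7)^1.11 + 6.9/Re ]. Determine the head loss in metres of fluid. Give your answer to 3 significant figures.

h_f ≈ 7.84 m

Reynolds number Re = ρVD/μ = 788 · 7.57 · 0.272 / 0.00117 = 1.387e+06.
Re > 4000 → turbulent. Relative roughness ε/D = 0.000113/0.272 = 0.000415. Haaland: 1/√f = -1.8 log₁₀[(0.000415/3.7)^1.11 + 6.9/1.387e+06] = -1.8 log₁₀[4.13e-05 + 4.98e-06] = 7.803, so f = 0.01643.
Total minor-loss coefficient ΣK = 4·0.37 + 3·0.28 = 2.32.
ΔP = [f·L/D + ΣK]·(ρV²/2) = [0.01643·6.04/0.272 + 2.32]·(788·7.57²/2) = [0.3648 + 2.32]·2.258e+04 = 6.062e+04 Pa.
Head loss h_f = ΔP/(ρg) = 6.062e+04/(788·9.81) = 7.84 m.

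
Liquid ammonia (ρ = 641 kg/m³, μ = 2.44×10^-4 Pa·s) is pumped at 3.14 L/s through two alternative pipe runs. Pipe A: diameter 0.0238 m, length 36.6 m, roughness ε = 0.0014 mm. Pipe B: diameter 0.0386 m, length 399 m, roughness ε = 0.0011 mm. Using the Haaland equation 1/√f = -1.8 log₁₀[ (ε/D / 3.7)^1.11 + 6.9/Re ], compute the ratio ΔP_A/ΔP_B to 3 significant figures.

Pipe A: V = Q/A = 0.00314/0.0004449 = 7.058 m/s; Re = 4.413e+05; ε/D = 5.88e-05; Haaland → f = 0.01402; ΔP_A = f(L/D)(ρV²/2) = 3.443e+05 Pa.
Pipe B: V = Q/A = 0.00314/0.00117 = 2.683 m/s; Re = 2.721e+05; ε/D = 2.85e-05; Haaland → f = 0.01484; ΔP_B = f(L/D)(ρV²/2) = 3.539e+05 Pa.
ΔP_A/ΔP_B = 3.443e+05/3.539e+05 = 0.973.

ΔP_A/ΔP_B ≈ 0.973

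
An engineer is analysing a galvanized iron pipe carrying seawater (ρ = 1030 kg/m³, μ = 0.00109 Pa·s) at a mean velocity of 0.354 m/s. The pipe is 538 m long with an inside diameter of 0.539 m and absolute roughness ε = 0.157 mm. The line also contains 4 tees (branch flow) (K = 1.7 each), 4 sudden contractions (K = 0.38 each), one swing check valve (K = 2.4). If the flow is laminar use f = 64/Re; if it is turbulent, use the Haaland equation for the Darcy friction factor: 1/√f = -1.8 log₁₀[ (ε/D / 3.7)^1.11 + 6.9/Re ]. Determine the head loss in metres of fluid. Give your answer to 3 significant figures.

Reynolds number Re = ρVD/μ = 1030 · 0.354 · 0.539 / 0.00109 = 1.803e+05.
Re > 4000 → turbulent. Relative roughness ε/D = 0.000157/0.539 = 0.000291. Haaland: 1/√f = -1.8 log₁₀[(0.000291/3.7)^1.11 + 6.9/1.803e+05] = -1.8 log₁₀[2.78e-05 + 3.83e-05] = 7.524, so f = 0.01767.
Total minor-loss coefficient ΣK = 4·1.7 + 4·0.38 + 1·2.4 = 10.7.
ΔP = [f·L/D + ΣK]·(ρV²/2) = [0.01767·538/0.539 + 10.7]·(1030·0.354²/2) = [17.63 + 10.7]·64.54 = 1830 Pa.
Head loss h_f = ΔP/(ρg) = 1830/(1030·9.81) = 0.181 m.

h_f ≈ 0.181 m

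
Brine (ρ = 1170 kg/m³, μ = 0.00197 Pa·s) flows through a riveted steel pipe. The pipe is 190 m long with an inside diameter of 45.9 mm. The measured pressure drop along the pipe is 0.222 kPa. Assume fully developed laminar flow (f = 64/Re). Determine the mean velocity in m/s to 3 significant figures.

For laminar flow, f = 64/Re with Re = ρVD/μ, so Darcy-Weisbach reduces to ΔP = 32μLV/D². Solving for V: V = ΔP·D²/(32μL) = 222·(0.0459)²/(32·0.00197·190) = 0.03905 m/s.
Check: Re = ρVD/μ = 1170·0.03905·0.0459/0.00197 = 1064 < 2300, so the laminar assumption holds.

V ≈ 0.0390 m/s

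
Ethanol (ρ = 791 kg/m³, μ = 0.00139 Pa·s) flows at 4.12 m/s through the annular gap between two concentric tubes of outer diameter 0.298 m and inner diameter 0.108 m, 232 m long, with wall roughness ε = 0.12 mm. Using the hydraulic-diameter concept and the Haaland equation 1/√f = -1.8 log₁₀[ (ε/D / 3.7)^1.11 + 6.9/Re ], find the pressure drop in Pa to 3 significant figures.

ΔP ≈ 151000 Pa

Hydraulic diameter D_h = 4A/P = D_o - D_i = 0.298 - 0.108 = 0.19 m.
Re = ρVD_h/μ = 791·4.12·0.19/0.00139 = 4.455e+05.
ε/D_h = 0.00012/0.19 = 0.000632; Haaland gives 1/√f = -1.8 log₁₀[6.57e-05+1.55e-05] = 7.363, so f = 0.01845.
ΔP = f(L/D_h)(ρV²/2) = 0.01845·232/0.19·6713 = 1.512e+05 Pa.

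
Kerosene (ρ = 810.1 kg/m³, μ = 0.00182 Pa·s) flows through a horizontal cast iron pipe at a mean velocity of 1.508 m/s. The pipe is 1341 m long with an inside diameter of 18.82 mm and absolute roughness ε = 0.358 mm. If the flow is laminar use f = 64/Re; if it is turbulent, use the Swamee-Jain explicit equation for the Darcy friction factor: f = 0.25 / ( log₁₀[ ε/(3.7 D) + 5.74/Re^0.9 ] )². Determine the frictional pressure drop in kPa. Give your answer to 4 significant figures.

Reynolds number Re = ρVD/μ = 810.1 · 1.508 · 0.01882 / 0.00182 = 1.263e+04.
Re > 4000 → turbulent. Relative roughness ε/D = 0.000358/0.01882 = 0.019. Swamee-Jain: f = 0.25/(log₁₀[0.019/3.7 + 5.74/1.263e+04^0.9])² = 0.25/(log₁₀[0.00514 + 0.00117])² = 0.25/(-2.2)² = 0.05165.
Darcy-Weisbach: ΔP = f(L/D)(ρV²/2) = 0.05165·(1341/0.01882)·(810.1·1.508²/2) = 0.05165·7.125e+04·921.1 = 3.39e+06 Pa.
ΔP = 3.39e+06 Pa = 3390 kPa.

ΔP ≈ 3390 kPa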